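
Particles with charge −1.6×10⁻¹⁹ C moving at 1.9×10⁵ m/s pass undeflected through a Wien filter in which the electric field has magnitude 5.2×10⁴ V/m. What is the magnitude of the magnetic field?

Balance of forces in the selector: qE = qvB ⇒ B = E/v.
B = 5.2×10⁴/1.9×10⁵ = 0.27 T.

B = 0.27 T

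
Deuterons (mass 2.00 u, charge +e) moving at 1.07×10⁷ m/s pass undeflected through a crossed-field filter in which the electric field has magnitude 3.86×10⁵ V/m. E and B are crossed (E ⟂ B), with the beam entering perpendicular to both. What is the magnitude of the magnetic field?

B = 0.0361 T

Balance of forces in the selector: qE = qvB ⇒ B = E/v.
B = 3.86×10⁵/1.07×10⁷ = 0.0361 T.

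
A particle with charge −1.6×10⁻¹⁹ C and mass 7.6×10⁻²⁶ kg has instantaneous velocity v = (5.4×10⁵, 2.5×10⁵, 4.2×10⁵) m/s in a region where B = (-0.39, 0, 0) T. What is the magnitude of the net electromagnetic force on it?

v×B = (0, -1.64×10⁵, 9.75×10⁴) N/C.
F = q v×B = (−1.6×10⁻¹⁹ C)·(0, -1.64×10⁵, 9.75×10⁴) = (0, 2.62×10⁻¹⁴, -1.56×10⁻¹⁴) N.
|F| = 3.05×10⁻¹⁴ N.

|F| ≈ 3.05×10⁻¹⁴ N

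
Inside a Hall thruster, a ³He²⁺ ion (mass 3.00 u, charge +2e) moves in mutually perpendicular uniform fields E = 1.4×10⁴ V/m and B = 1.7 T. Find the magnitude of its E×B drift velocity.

In crossed fields the guiding centre drifts at v_d = |E×B|/B² = E/B, independent of charge and mass.
v_d = 1.4×10⁴/1.7 = 8200 m/s.

v_d ≈ 8200 m/s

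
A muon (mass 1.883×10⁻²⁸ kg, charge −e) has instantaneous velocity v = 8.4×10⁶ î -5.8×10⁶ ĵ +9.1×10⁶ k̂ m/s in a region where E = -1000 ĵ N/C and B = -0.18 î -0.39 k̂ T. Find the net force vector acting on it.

F ≈ (-3.62×10⁻¹³, -2.62×10⁻¹³, 1.67×10⁻¹³) N

v×B = (2.26×10⁶, 1.64×10⁶, -1.04×10⁶) N/C.
E + v×B = (2.26×10⁶, 1.64×10⁶, -1.04×10⁶) N/C.
F = q(E + v×B) = (−1.602×10⁻¹⁹ C)·(2.26×10⁶, 1.64×10⁶, -1.04×10⁶) = (-3.62×10⁻¹³, -2.62×10⁻¹³, 1.67×10⁻¹³) N.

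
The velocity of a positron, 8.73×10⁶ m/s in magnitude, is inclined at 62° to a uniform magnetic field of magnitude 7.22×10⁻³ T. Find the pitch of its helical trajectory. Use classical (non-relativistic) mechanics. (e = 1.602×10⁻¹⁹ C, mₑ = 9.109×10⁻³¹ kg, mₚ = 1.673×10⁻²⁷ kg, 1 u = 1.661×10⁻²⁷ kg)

v∥ = v cosθ = 8.73×10⁶·cos62° ≈ 4.098×10⁶ m/s.
T = 2πm/(|q|B) = 2π(9.109×10⁻³¹)/((1.602×10⁻¹⁹)(7.22×10⁻³)) ≈ 4.948×10⁻⁹ s.
pitch = v∥ T = (4.098×10⁶)(4.948×10⁻⁹) ≈ 0.0203 m.

p ≈ 0.0203 m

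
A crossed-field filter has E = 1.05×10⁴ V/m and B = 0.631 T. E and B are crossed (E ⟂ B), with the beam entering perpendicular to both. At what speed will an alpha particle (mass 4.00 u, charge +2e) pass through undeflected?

v = 1.66×10⁴ m/s

For undeflected motion the electric and magnetic forces balance: qE = qvB.
v = E/B = 1.05×10⁴/0.631 = 1.66×10⁴ m/s.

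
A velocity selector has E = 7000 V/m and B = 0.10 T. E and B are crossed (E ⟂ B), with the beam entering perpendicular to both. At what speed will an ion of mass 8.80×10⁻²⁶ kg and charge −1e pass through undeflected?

Zero net Lorentz force requires |qE| = |q v×B|, i.e. E = vB.
v = E/B = 7000/0.10 = 7.0×10⁴ m/s.

v = 7.0×10⁴ m/s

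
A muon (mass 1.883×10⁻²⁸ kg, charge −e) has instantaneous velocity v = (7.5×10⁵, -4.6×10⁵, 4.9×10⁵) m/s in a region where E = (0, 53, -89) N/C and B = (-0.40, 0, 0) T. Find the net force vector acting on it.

v×B = (0, -1.96×10⁵, -1.84×10⁵) N/C.
E + v×B = (0, -1.96×10⁵, -1.84×10⁵) N/C.
F = q(E + v×B) = (−1.602×10⁻¹⁹ C)·(0, -1.96×10⁵, -1.84×10⁵) = (0, 3.14×10⁻¹⁴, 2.95×10⁻¹⁴) N.

F ≈ (0, 3.14×10⁻¹⁴, 2.95×10⁻¹⁴) N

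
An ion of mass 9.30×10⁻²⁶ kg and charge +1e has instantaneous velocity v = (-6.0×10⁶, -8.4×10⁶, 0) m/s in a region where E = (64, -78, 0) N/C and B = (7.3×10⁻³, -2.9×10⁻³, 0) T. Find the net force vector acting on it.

v×B = (0, 0, 7.87×10⁴) N/C.
E + v×B = (64.0, -78.0, 7.87×10⁴) N/C.
F = q(E + v×B) = (1.602×10⁻¹⁹ C)·(64.0, -78.0, 7.87×10⁴) = (1.03×10⁻¹⁷, -1.25×10⁻¹⁷, 1.26×10⁻¹⁴) N.

F ≈ (1.03×10⁻¹⁷, -1.25×10⁻¹⁷, 1.26×10⁻¹⁴) N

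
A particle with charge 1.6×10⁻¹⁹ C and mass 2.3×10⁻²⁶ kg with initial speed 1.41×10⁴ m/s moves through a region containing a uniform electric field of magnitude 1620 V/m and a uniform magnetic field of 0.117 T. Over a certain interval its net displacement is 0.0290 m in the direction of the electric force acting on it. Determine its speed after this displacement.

v_f ≈ 2.92×10⁴ m/s

B does no work; ΔKE = |q|E d.
½mv_f² = ½mv₀² + |q|Ed = ½(2.3×10⁻²⁶)(1.41×10⁴)² + (1.6×10⁻¹⁹)(1620)(0.0290) ≈ 2.286×10⁻¹⁸ J + 7.517×10⁻¹⁸ J ≈ 9.803×10⁻¹⁸ J.
v_f = √(2·9.803×10⁻¹⁸/2.3×10⁻²⁶) ≈ 2.92×10⁴ m/s.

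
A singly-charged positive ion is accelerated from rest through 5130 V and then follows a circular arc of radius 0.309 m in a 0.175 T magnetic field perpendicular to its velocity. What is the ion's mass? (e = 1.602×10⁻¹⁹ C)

Combine |q|V = ½mv² and r = mv/(|q|B): eliminate v to get m = qB²r²/(2V).
m = (1.602×10⁻¹⁹)(0.175)²(0.309)²/(2·5130) ≈ 4.57×10⁻²⁶ kg.

m ≈ 4.57×10⁻²⁶ kg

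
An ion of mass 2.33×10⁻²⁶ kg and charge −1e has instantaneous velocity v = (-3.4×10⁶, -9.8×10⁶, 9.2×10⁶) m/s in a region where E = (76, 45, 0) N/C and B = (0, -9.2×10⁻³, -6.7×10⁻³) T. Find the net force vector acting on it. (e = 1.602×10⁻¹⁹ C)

F ≈ (-2.41×10⁻¹⁴, 3.64×10⁻¹⁵, -5.01×10⁻¹⁵) N

v×B = (1.50×10⁵, -2.28×10⁴, 3.13×10⁴) N/C.
E + v×B = (1.50×10⁵, -2.27×10⁴, 3.13×10⁴) N/C.
F = q(E + v×B) = (−1.602×10⁻¹⁹ C)·(1.50×10⁵, -2.27×10⁴, 3.13×10⁴) = (-2.41×10⁻¹⁴, 3.64×10⁻¹⁵, -5.01×10⁻¹⁵) N.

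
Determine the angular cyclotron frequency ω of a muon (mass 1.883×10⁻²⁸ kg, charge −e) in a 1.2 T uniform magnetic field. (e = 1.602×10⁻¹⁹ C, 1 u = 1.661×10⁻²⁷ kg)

ω ≈ 1.0×10⁹ rad/s

ω = |q|B/m.
ω = (1.602×10⁻¹⁹)(1.2)/1.883×10⁻²⁸ ≈ 1.0×10⁹ rad/s.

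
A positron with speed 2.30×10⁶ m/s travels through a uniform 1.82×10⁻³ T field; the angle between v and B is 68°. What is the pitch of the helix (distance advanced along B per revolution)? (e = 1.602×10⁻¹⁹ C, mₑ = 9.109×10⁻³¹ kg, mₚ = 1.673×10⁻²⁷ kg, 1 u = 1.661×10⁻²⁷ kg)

p ≈ 0.0169 m

v∥ = v cosθ = 2.30×10⁶·cos68° ≈ 8.616×10⁵ m/s.
T = 2πm/(|q|B) = 2π(9.109×10⁻³¹)/((1.602×10⁻¹⁹)(1.82×10⁻³)) ≈ 1.963×10⁻⁸ s.
pitch = v∥ T = (8.616×10⁵)(1.963×10⁻⁸) ≈ 0.0169 m.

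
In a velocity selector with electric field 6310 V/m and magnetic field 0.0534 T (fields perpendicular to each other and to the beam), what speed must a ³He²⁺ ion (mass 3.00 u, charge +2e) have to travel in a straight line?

Zero net Lorentz force requires |qE| = |q v×B|, i.e. E = vB.
v = E/B = 6310/0.0534 = 1.18×10⁵ m/s.

v = 1.18×10⁵ m/s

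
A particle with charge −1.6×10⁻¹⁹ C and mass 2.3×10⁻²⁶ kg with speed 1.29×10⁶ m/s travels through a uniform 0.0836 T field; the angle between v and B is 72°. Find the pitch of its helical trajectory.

p ≈ 4.31 m

v∥ = v cosθ = 1.29×10⁶·cos72° ≈ 3.986×10⁵ m/s.
T = 2πm/(|q|B) = 2π(2.3×10⁻²⁶)/((1.6×10⁻¹⁹)(0.0836)) ≈ 1.080×10⁻⁵ s.
pitch = v∥ T = (3.986×10⁵)(1.080×10⁻⁵) ≈ 4.31 m.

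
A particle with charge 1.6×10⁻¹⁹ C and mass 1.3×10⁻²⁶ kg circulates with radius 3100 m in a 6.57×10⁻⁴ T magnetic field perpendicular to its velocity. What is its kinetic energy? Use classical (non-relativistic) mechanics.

KE ≈ 4.08×10⁻¹² J

v = |q|Br/m, then KE = ½mv² = (qBr)²/(2m).
v = (1.6×10⁻¹⁹)(6.57×10⁻⁴)(3100)/1.3×10⁻²⁶ ≈ 2.507×10⁷ m/s.
KE = ½(1.3×10⁻²⁶)(2.507×10⁷)² ≈ 4.08×10⁻¹² J.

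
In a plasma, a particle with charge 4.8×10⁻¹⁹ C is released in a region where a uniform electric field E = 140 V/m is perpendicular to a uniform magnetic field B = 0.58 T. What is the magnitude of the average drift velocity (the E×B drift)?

v_d ≈ 240 m/s

The steady drift has the magnetic force balancing the electric force, so v_d = E/B.
v_d = 140/0.58 = 240 m/s.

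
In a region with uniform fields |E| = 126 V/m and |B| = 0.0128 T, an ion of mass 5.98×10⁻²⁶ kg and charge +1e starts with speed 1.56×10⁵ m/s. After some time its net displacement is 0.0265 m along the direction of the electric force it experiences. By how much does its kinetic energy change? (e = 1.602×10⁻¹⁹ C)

ΔKE ≈ 5.35×10⁻¹⁹ J

The magnetic force is always ⟂ v and does no work; only the electric force changes KE.
ΔKE = F_E · d = |q|E d = (1.602×10⁻¹⁹)(126)(0.0265) ≈ 5.35×10⁻¹⁹ J.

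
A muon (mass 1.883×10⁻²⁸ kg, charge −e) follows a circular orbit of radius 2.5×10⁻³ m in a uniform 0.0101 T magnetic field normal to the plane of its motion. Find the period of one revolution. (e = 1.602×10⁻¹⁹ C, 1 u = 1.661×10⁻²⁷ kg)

T ≈ 7.31×10⁻⁷ s

The cyclotron period depends only on m, q, B: T = 2πm/(|q|B).
T = 2π(1.883×10⁻²⁸)/((1.602×10⁻¹⁹)(0.0101)) ≈ 7.31×10⁻⁷ s.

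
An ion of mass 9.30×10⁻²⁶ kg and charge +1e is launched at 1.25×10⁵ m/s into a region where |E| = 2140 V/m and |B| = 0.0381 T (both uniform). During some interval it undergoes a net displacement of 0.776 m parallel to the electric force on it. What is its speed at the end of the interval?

B does no work; ΔKE = |q|E d.
½mv_f² = ½mv₀² + |q|Ed = ½(9.30×10⁻²⁶)(1.25×10⁵)² + (1.602×10⁻¹⁹)(2140)(0.776) ≈ 7.266×10⁻¹⁶ J + 2.660×10⁻¹⁶ J ≈ 9.926×10⁻¹⁶ J.
v_f = √(2·9.926×10⁻¹⁶/9.30×10⁻²⁶) ≈ 1.46×10⁵ m/s.

v_f ≈ 1.46×10⁵ m/s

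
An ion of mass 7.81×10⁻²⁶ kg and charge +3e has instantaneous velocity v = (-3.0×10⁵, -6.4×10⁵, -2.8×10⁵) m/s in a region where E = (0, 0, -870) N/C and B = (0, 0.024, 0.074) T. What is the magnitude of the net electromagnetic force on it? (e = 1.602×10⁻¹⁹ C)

|F| ≈ 2.26×10⁻¹⁴ N

v×B = (-4.06×10⁴, 2.22×10⁴, -7200) N/C.
E + v×B = (-4.06×10⁴, 2.22×10⁴, -8070) N/C.
F = q(E + v×B) = (4.806×10⁻¹⁹ C)·(-4.06×10⁴, 2.22×10⁴, -8070) = (-1.95×10⁻¹⁴, 1.07×10⁻¹⁴, -3.88×10⁻¹⁵) N.
|F| = 2.26×10⁻¹⁴ N.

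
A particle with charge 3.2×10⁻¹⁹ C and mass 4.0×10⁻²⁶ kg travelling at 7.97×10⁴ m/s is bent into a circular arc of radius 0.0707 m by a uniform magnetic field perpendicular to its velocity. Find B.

B ≈ 0.141 T

From |q|vB = mv²/r, B = mv/(|q|r).
B = (4.0×10⁻²⁶)(7.97×10⁴)/((3.2×10⁻¹⁹)(0.0707)) ≈ 0.141 T.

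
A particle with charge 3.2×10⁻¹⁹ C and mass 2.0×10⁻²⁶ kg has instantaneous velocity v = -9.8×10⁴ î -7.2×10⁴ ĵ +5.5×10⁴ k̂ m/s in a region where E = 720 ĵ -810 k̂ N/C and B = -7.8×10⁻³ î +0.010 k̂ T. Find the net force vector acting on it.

v×B = (-720, 551, -562) N/C.
E + v×B = (-720, 1270, -1370) N/C.
F = q(E + v×B) = (3.2×10⁻¹⁹ C)·(-720, 1270, -1370) = (-2.30×10⁻¹⁶, 4.07×10⁻¹⁶, -4.39×10⁻¹⁶) N.

F ≈ (-2.30×10⁻¹⁶, 4.07×10⁻¹⁶, -4.39×10⁻¹⁶) N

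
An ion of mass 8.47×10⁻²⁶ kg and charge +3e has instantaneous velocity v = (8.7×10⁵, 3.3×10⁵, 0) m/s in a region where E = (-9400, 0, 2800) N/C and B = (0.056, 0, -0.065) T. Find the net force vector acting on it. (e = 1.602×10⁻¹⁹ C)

v×B = (-2.14×10⁴, 5.66×10⁴, -1.85×10⁴) N/C.
E + v×B = (-3.08×10⁴, 5.66×10⁴, -1.57×10⁴) N/C.
F = q(E + v×B) = (4.806×10⁻¹⁹ C)·(-3.08×10⁴, 5.66×10⁴, -1.57×10⁴) = (-1.48×10⁻¹⁴, 2.72×10⁻¹⁴, -7.54×10⁻¹⁵) N.

F ≈ (-1.48×10⁻¹⁴, 2.72×10⁻¹⁴, -7.54×10⁻¹⁵) N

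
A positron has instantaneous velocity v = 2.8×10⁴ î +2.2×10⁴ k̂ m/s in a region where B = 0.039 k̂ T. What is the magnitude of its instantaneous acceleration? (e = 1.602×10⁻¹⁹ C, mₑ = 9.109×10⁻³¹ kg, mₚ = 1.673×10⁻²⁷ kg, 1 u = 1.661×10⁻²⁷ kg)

v×B = (0, -1090, 0) N/C.
F = q v×B = (1.602×10⁻¹⁹ C)·(0, -1090, 0) = (0, -1.75×10⁻¹⁶, 0) N.
|a| = |F|/m = 1.749×10⁻¹⁶/9.109×10⁻³¹ ≈ 1.92×10¹⁴ m/s².

|a| ≈ 1.92×10¹⁴ m/s²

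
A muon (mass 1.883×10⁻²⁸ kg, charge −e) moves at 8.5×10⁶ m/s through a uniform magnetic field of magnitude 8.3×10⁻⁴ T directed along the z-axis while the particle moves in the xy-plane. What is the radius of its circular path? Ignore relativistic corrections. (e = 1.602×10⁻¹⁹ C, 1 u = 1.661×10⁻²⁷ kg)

r ≈ 12 m

The magnetic force provides the centripetal force: |q|vB = mv²/r.
r = mv/(|q|B) = (1.883×10⁻²⁸)(8.5×10⁶)/((1.602×10⁻¹⁹)(8.3×10⁻⁴)) ≈ 12 m.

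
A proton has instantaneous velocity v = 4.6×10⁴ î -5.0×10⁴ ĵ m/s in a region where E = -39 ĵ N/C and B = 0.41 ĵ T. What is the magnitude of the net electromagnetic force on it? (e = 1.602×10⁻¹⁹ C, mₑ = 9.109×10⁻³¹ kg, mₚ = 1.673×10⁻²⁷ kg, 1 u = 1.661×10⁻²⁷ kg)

|F| ≈ 3.02×10⁻¹⁵ N

v×B = (0, 0, 1.89×10⁴) N/C.
E + v×B = (0, -39.0, 1.89×10⁴) N/C.
F = q(E + v×B) = (1.602×10⁻¹⁹ C)·(0, -39.0, 1.89×10⁴) = (0, -6.25×10⁻¹⁸, 3.02×10⁻¹⁵) N.
|F| = 3.02×10⁻¹⁵ N.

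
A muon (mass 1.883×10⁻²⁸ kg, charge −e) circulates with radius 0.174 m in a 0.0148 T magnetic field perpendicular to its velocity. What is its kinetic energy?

v = |q|Br/m, then KE = ½mv² = (qBr)²/(2m).
v = (1.602×10⁻¹⁹)(0.0148)(0.174)/1.883×10⁻²⁸ ≈ 2.191×10⁶ m/s.
KE = ½(1.883×10⁻²⁸)(2.191×10⁶)² ≈ 4.52×10⁻¹⁶ J.

KE ≈ 4.52×10⁻¹⁶ J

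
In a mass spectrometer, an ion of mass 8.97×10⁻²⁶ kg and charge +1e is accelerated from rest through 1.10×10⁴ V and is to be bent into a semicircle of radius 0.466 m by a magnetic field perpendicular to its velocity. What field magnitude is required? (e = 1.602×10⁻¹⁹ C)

v = √(2|q|V/m) = √(2·1.602×10⁻¹⁹·1.10×10⁴/8.97×10⁻²⁶) ≈ 1.982×10⁵ m/s.
B = mv/(|q|r) = (8.97×10⁻²⁶)(1.982×10⁵)/((1.602×10⁻¹⁹)(0.466)) ≈ 0.238 T.

B ≈ 0.238 T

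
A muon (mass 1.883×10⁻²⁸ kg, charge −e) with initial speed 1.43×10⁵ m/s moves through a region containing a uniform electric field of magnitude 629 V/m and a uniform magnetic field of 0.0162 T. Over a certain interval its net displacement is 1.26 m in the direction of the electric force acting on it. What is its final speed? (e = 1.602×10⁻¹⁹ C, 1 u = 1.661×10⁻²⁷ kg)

v_f ≈ 1.17×10⁶ m/s

B does no work; ΔKE = |q|E d.
½mv_f² = ½mv₀² + |q|Ed = ½(1.883×10⁻²⁸)(1.43×10⁵)² + (1.602×10⁻¹⁹)(629)(1.26) ≈ 1.925×10⁻¹⁸ J + 1.270×10⁻¹⁶ J ≈ 1.289×10⁻¹⁶ J.
v_f = √(2·1.289×10⁻¹⁶/1.883×10⁻²⁸) ≈ 1.17×10⁶ m/s.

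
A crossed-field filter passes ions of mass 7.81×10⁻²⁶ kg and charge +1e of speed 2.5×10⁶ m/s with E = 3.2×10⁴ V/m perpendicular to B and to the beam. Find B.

B = 0.013 T

Balance of forces in the selector: qE = qvB ⇒ B = E/v.
B = 3.2×10⁴/2.5×10⁶ = 0.013 T.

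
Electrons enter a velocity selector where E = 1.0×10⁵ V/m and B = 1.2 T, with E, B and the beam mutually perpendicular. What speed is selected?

v = 8.3×10⁴ m/s

Zero net Lorentz force requires |qE| = |q v×B|, i.e. E = vB.
v = E/B = 1.0×10⁵/1.2 = 8.3×10⁴ m/s.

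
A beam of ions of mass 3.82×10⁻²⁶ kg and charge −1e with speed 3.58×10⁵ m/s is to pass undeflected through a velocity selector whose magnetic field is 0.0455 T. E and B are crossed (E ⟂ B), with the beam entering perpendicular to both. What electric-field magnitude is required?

For straight-line motion qE = qvB, so E = vB.
E = 3.58×10⁵ × 0.0455 = 1.63×10⁴ V/m.

E = 1.63×10⁴ V/m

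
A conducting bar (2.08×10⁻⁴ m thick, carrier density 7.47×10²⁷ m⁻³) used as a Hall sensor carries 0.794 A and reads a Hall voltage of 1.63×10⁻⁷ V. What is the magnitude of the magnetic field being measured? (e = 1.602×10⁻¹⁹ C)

From V_H = IB/(n e t), B = V_H n e t / I.
B = (1.63×10⁻⁷)(7.47×10²⁷)(1.602×10⁻¹⁹)(2.08×10⁻⁴)/0.794 ≈ 0.0511 T.

B ≈ 0.0511 T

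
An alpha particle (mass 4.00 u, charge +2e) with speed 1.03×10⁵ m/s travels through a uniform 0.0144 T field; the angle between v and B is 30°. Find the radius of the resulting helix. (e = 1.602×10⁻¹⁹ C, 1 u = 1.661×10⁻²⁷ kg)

r ≈ 0.0742 m

v⊥ = v sinθ = 1.03×10⁵·sin30° ≈ 5.150×10⁴ m/s.
r = m v⊥/(|q|B) = (6.644×10⁻²⁷)(5.150×10⁴)/((3.204×10⁻¹⁹)(0.0144)) ≈ 0.0742 m.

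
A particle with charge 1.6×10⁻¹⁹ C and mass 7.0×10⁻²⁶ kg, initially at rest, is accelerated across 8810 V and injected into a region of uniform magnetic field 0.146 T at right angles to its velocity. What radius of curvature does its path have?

r ≈ 0.601 m

Acceleration: |q|V = ½mv² ⇒ v = √(2|q|V/m) = √(2·1.6×10⁻¹⁹·8810/7.0×10⁻²⁶) ≈ 2.007×10⁵ m/s.
In the field: r = mv/(|q|B) = (7.0×10⁻²⁶)(2.007×10⁵)/((1.6×10⁻¹⁹)(0.146)) ≈ 0.601 m.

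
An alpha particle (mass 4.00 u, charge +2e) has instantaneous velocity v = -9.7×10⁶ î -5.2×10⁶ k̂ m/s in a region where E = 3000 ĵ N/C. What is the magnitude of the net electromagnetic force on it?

|F| ≈ 9.61×10⁻¹⁶ N

Only an electric field acts, so F = qE = (3.204×10⁻¹⁹ C)·(0, 3000, 0) = (0, 9.61×10⁻¹⁶, 0) N.
|F| = 9.61×10⁻¹⁶ N.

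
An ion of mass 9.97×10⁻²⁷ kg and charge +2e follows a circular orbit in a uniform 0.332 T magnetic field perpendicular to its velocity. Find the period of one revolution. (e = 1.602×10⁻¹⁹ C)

T ≈ 5.89×10⁻⁷ s

The cyclotron period depends only on m, q, B: T = 2πm/(|q|B).
T = 2π(9.97×10⁻²⁷)/((3.204×10⁻¹⁹)(0.332)) ≈ 5.89×10⁻⁷ s.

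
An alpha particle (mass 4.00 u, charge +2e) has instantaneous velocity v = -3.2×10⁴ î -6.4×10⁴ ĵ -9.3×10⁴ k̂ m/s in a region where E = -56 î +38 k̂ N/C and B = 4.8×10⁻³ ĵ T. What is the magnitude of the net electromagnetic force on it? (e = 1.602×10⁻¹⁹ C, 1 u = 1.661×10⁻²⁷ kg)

|F| ≈ 1.30×10⁻¹⁶ N

v×B = (446, 0, -154) N/C.
E + v×B = (390, 0, -116) N/C.
F = q(E + v×B) = (3.204×10⁻¹⁹ C)·(390, 0, -116) = (1.25×10⁻¹⁶, 0, -3.70×10⁻¹⁷) N.
|F| = 1.30×10⁻¹⁶ N.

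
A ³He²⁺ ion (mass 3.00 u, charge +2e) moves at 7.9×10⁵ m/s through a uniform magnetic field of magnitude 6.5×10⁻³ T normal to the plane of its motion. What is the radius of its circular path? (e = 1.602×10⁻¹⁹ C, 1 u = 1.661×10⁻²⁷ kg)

The magnetic force provides the centripetal force: |q|vB = mv²/r.
r = mv/(|q|B) = (4.983×10⁻²⁷)(7.9×10⁵)/((3.204×10⁻¹⁹)(6.5×10⁻³)) ≈ 1.9 m.

r ≈ 1.9 m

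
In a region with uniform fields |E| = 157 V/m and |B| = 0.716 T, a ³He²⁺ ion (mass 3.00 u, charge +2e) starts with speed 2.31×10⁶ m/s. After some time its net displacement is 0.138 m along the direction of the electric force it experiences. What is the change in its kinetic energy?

ΔKE ≈ 6.94×10⁻¹⁸ J

The magnetic force is always ⟂ v and does no work; only the electric force changes KE.
ΔKE = F_E · d = |q|E d = (3.204×10⁻¹⁹)(157)(0.138) ≈ 6.94×10⁻¹⁸ J.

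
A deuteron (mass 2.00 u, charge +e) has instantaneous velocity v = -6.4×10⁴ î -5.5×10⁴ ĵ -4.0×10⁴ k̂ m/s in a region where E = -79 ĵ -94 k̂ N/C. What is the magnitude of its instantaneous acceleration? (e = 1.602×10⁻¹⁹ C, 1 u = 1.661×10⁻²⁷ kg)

|a| ≈ 5.92×10⁹ m/s²

Only an electric field acts, so F = qE = (1.602×10⁻¹⁹ C)·(0, -79.0, -94.0) = (0, -1.27×10⁻¹⁷, -1.51×10⁻¹⁷) N.
|a| = |F|/m = 1.967×10⁻¹⁷/3.322×10⁻²⁷ ≈ 5.92×10⁹ m/s².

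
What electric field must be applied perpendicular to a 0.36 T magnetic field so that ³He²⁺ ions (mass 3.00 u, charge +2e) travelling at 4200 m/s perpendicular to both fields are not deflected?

For straight-line motion qE = qvB, so E = vB.
E = 4200 × 0.36 = 1500 V/m.

E = 1500 V/m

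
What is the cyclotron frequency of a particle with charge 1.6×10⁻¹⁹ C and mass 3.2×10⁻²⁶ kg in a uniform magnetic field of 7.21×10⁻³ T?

f = |q|B/(2πm).
f = (1.6×10⁻¹⁹)(7.21×10⁻³)/(2π·3.2×10⁻²⁶) ≈ 5740 Hz.

f ≈ 5740 Hz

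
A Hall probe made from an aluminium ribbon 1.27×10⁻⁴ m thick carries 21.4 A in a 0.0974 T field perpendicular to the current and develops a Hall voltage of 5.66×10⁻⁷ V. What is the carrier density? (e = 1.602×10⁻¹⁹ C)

From V_H = IB/(n e t), n = IB/(V_H e t).
n = (21.4)(0.0974)/((5.66×10⁻⁷)(1.602×10⁻¹⁹)(1.27×10⁻⁴)) ≈ 1.81×10²⁹ m⁻³.

n ≈ 1.81×10²⁹ m⁻³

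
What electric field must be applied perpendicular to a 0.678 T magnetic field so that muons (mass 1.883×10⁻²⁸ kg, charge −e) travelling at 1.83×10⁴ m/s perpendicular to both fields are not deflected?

For straight-line motion qE = qvB, so E = vB.
E = 1.83×10⁴ × 0.678 = 1.24×10⁴ V/m.

E = 1.24×10⁴ V/m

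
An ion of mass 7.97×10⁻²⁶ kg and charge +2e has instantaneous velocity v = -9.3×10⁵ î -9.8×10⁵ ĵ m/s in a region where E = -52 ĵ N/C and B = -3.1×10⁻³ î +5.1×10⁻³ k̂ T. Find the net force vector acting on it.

v×B = (-5000, 4740, -3040) N/C.
E + v×B = (-5000, 4690, -3040) N/C.
F = q(E + v×B) = (3.204×10⁻¹⁹ C)·(-5000, 4690, -3040) = (-1.60×10⁻¹⁵, 1.50×10⁻¹⁵, -9.73×10⁻¹⁶) N.

F ≈ (-1.60×10⁻¹⁵, 1.50×10⁻¹⁵, -9.73×10⁻¹⁶) N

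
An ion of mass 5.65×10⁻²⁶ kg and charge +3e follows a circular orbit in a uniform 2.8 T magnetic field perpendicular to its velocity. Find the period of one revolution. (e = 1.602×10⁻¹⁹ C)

T ≈ 2.6×10⁻⁷ s

The cyclotron period depends only on m, q, B: T = 2πm/(|q|B).
T = 2π(5.65×10⁻²⁶)/((4.806×10⁻¹⁹)(2.8)) ≈ 2.6×10⁻⁷ s.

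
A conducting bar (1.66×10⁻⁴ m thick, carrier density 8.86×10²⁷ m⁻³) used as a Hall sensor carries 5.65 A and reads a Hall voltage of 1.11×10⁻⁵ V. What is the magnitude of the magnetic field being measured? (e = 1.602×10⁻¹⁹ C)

From V_H = IB/(n e t), B = V_H n e t / I.
B = (1.11×10⁻⁵)(8.86×10²⁷)(1.602×10⁻¹⁹)(1.66×10⁻⁴)/5.65 ≈ 0.463 T.

B ≈ 0.463 T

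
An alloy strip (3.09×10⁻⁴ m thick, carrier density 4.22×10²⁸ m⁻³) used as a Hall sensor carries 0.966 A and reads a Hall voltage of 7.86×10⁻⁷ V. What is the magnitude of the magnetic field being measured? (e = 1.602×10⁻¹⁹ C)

From V_H = IB/(n e t), B = V_H n e t / I.
B = (7.86×10⁻⁷)(4.22×10²⁸)(1.602×10⁻¹⁹)(3.09×10⁻⁴)/0.966 ≈ 1.70 T.

B ≈ 1.70 T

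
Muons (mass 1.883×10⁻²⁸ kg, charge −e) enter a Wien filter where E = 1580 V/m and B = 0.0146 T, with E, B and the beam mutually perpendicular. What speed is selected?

v = 1.08×10⁵ m/s

Straight-line motion ⇒ electric and magnetic forces cancel, so E = vB.
v = E/B = 1580/0.0146 = 1.08×10⁵ m/s.
The result is independent of the particle's charge and mass.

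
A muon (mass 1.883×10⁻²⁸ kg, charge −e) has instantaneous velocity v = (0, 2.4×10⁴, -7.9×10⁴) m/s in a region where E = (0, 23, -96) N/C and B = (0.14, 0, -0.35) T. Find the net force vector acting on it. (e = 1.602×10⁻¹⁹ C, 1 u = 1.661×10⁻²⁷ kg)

F ≈ (1.35×10⁻¹⁵, 1.77×10⁻¹⁵, 5.54×10⁻¹⁶) N

v×B = (-8400, -1.11×10⁴, -3360) N/C.
E + v×B = (-8400, -1.10×10⁴, -3460) N/C.
F = q(E + v×B) = (−1.602×10⁻¹⁹ C)·(-8400, -1.10×10⁴, -3460) = (1.35×10⁻¹⁵, 1.77×10⁻¹⁵, 5.54×10⁻¹⁶) N.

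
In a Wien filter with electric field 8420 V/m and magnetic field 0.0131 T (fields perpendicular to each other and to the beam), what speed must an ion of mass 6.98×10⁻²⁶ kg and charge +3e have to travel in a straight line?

For undeflected motion the electric and magnetic forces balance: qE = qvB.
v = E/B = 8420/0.0131 = 6.43×10⁵ m/s.

v = 6.43×10⁵ m/s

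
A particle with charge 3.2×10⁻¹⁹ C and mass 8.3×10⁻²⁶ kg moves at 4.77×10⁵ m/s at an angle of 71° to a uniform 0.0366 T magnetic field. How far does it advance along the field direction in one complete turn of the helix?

v∥ = v cosθ = 4.77×10⁵·cos71° ≈ 1.553×10⁵ m/s.
T = 2πm/(|q|B) = 2π(8.3×10⁻²⁶)/((3.2×10⁻¹⁹)(0.0366)) ≈ 4.453×10⁻⁵ s.
pitch = v∥ T = (1.553×10⁵)(4.453×10⁻⁵) ≈ 6.91 m.

p ≈ 6.91 m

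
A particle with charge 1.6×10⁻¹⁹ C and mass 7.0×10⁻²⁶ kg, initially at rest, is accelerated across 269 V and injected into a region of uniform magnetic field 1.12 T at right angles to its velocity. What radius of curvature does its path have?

Acceleration: |q|V = ½mv² ⇒ v = √(2|q|V/m) = √(2·1.6×10⁻¹⁹·269/7.0×10⁻²⁶) ≈ 3.507×10⁴ m/s.
In the field: r = mv/(|q|B) = (7.0×10⁻²⁶)(3.507×10⁴)/((1.6×10⁻¹⁹)(1.12)) ≈ 0.0137 m.

r ≈ 0.0137 m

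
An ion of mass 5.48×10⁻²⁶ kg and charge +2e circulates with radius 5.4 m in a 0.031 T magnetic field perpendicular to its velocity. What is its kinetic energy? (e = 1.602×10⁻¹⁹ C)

KE ≈ 1.6×10⁵ eV

v = |q|Br/m, then KE = ½mv² = (qBr)²/(2m).
v = (3.204×10⁻¹⁹)(0.031)(5.4)/5.48×10⁻²⁶ ≈ 9.787×10⁵ m/s.
KE = ½(5.48×10⁻²⁶)(9.787×10⁵)² ≈ 2.6×10⁻¹⁴ J = 1.6×10⁵ eV.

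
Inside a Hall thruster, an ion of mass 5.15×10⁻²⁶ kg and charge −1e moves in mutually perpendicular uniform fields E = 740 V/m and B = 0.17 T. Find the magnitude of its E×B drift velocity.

v_d ≈ 4400 m/s

The E×B drift speed is v_d = E/B.
v_d = 740/0.17 = 4400 m/s.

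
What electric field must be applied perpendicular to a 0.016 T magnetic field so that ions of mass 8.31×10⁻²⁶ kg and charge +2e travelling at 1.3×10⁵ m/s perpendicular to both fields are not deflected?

For straight-line motion qE = qvB, so E = vB.
E = 1.3×10⁵ × 0.016 = 2100 V/m.

E = 2100 V/m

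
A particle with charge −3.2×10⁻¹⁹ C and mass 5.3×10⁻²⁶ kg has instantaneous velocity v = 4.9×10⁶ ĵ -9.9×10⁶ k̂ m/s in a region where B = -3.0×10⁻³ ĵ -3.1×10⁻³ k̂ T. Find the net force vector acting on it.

v×B = (-4.49×10⁴, 0, 0) N/C.
F = q v×B = (−3.2×10⁻¹⁹ C)·(-4.49×10⁴, 0, 0) = (1.44×10⁻¹⁴, 0, 0) N.

F ≈ (1.44×10⁻¹⁴, 0, 0) N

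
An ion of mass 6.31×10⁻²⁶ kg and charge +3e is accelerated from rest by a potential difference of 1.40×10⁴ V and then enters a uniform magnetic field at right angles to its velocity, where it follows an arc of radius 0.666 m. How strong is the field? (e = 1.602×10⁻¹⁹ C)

B ≈ 0.0910 T

v = √(2|q|V/m) = √(2·4.806×10⁻¹⁹·1.40×10⁴/6.31×10⁻²⁶) ≈ 4.618×10⁵ m/s.
B = mv/(|q|r) = (6.31×10⁻²⁶)(4.618×10⁵)/((4.806×10⁻¹⁹)(0.666)) ≈ 0.0910 T.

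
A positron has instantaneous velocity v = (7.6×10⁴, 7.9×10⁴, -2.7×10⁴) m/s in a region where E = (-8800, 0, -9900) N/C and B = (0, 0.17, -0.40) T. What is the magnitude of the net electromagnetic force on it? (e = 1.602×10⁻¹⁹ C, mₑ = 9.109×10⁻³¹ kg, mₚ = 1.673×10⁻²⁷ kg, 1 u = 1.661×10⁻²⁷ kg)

v×B = (-2.70×10⁴, 3.04×10⁴, 1.29×10⁴) N/C.
E + v×B = (-3.58×10⁴, 3.04×10⁴, 3020) N/C.
F = q(E + v×B) = (1.602×10⁻¹⁹ C)·(-3.58×10⁴, 3.04×10⁴, 3020) = (-5.74×10⁻¹⁵, 4.87×10⁻¹⁵, 4.84×10⁻¹⁶) N.
|F| = 7.54×10⁻¹⁵ N.

|F| ≈ 7.54×10⁻¹⁵ N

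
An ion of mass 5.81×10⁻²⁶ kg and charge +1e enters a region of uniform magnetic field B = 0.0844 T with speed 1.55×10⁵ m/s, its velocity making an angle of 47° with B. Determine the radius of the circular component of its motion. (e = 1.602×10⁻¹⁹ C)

v⊥ = v sinθ = 1.55×10⁵·sin47° ≈ 1.134×10⁵ m/s.
r = m v⊥/(|q|B) = (5.81×10⁻²⁶)(1.134×10⁵)/((1.602×10⁻¹⁹)(0.0844)) ≈ 0.487 m.

r ≈ 0.487 m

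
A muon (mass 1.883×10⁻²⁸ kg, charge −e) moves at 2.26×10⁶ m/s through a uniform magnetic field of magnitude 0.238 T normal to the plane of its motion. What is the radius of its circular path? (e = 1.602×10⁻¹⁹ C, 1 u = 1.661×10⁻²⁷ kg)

r ≈ 0.0112 m

The magnetic force provides the centripetal force: |q|vB = mv²/r.
r = mv/(|q|B) = (1.883×10⁻²⁸)(2.26×10⁶)/((1.602×10⁻¹⁹)(0.238)) ≈ 0.0112 m.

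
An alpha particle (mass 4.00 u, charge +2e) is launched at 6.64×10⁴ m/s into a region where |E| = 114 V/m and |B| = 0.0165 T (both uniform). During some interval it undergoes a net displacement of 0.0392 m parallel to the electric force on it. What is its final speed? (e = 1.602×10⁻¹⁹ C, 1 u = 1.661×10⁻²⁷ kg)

B does no work; ΔKE = |q|E d.
½mv_f² = ½mv₀² + |q|Ed = ½(6.644×10⁻²⁷)(6.64×10⁴)² + (3.204×10⁻¹⁹)(114)(0.0392) ≈ 1.465×10⁻¹⁷ J + 1.432×10⁻¹⁸ J ≈ 1.608×10⁻¹⁷ J.
v_f = √(2·1.608×10⁻¹⁷/6.644×10⁻²⁷) ≈ 6.96×10⁴ m/s.

v_f ≈ 6.96×10⁴ m/s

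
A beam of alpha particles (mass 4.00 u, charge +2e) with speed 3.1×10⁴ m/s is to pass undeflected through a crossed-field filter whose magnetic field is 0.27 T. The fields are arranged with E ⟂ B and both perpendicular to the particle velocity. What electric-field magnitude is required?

E = 8400 V/m

For straight-line motion qE = qvB, so E = vB.
E = 3.1×10⁴ × 0.27 = 8400 V/m.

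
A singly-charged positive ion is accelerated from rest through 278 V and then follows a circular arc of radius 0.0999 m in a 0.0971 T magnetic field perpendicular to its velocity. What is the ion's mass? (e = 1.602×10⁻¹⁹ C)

Combine |q|V = ½mv² and r = mv/(|q|B): eliminate v to get m = qB²r²/(2V).
m = (1.602×10⁻¹⁹)(0.0971)²(0.0999)²/(2·278) ≈ 2.71×10⁻²⁶ kg.

m ≈ 2.71×10⁻²⁶ kg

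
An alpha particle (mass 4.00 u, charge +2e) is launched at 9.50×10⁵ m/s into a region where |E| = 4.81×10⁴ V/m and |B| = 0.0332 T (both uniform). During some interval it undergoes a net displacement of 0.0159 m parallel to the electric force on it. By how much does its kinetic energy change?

ΔKE ≈ 2.45×10⁻¹⁶ J

The magnetic force is always ⟂ v and does no work; only the electric force changes KE.
ΔKE = F_E · d = |q|E d = (3.204×10⁻¹⁹)(4.81×10⁴)(0.0159) ≈ 2.45×10⁻¹⁶ J.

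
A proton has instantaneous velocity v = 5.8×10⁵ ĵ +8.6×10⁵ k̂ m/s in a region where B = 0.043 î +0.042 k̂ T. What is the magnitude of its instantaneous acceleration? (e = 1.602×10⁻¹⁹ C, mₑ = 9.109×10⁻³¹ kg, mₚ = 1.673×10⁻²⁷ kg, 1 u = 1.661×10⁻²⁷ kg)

v×B = (2.44×10⁴, 3.70×10⁴, -2.49×10⁴) N/C.
F = q v×B = (1.602×10⁻¹⁹ C)·(2.44×10⁴, 3.70×10⁴, -2.49×10⁴) = (3.90×10⁻¹⁵, 5.92×10⁻¹⁵, -4.00×10⁻¹⁵) N.
|a| = |F|/m = 8.142×10⁻¹⁵/1.673×10⁻²⁷ ≈ 4.87×10¹² m/s².

|a| ≈ 4.87×10¹² m/s²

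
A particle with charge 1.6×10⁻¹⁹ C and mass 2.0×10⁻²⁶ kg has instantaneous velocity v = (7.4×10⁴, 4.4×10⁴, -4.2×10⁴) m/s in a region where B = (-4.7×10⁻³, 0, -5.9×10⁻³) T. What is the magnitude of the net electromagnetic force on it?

v×B = (-260, 634, 207) N/C.
F = q v×B = (1.6×10⁻¹⁹ C)·(-260, 634, 207) = (-4.15×10⁻¹⁷, 1.01×10⁻¹⁶, 3.31×10⁻¹⁷) N.
|F| = 1.14×10⁻¹⁶ N.

|F| ≈ 1.14×10⁻¹⁶ N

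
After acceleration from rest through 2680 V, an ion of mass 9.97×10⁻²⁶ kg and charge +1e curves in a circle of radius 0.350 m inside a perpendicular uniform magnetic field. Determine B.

v = √(2|q|V/m) = √(2·1.602×10⁻¹⁹·2680/9.97×10⁻²⁶) ≈ 9.280×10⁴ m/s.
B = mv/(|q|r) = (9.97×10⁻²⁶)(9.280×10⁴)/((1.602×10⁻¹⁹)(0.350)) ≈ 0.165 T.

B ≈ 0.165 T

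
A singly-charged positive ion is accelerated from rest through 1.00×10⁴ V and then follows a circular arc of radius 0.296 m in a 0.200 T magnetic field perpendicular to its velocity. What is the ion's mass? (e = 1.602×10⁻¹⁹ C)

Combine |q|V = ½mv² and r = mv/(|q|B): eliminate v to get m = qB²r²/(2V).
m = (1.602×10⁻¹⁹)(0.200)²(0.296)²/(2·1.00×10⁴) ≈ 2.81×10⁻²⁶ kg.

m ≈ 2.81×10⁻²⁶ kg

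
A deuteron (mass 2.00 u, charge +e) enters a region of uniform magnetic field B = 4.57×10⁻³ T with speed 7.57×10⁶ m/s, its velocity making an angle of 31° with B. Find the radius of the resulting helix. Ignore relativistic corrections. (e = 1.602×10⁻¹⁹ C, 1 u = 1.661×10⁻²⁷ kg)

v⊥ = v sinθ = 7.57×10⁶·sin31° ≈ 3.899×10⁶ m/s.
r = m v⊥/(|q|B) = (3.322×10⁻²⁷)(3.899×10⁶)/((1.602×10⁻¹⁹)(4.57×10⁻³)) ≈ 17.7 m.

r ≈ 17.7 m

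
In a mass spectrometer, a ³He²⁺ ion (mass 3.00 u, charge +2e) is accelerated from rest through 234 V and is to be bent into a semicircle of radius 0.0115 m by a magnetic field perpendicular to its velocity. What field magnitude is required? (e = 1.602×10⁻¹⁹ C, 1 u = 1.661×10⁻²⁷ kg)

v = √(2|q|V/m) = √(2·3.204×10⁻¹⁹·234/4.983×10⁻²⁷) ≈ 1.735×10⁵ m/s.
B = mv/(|q|r) = (4.983×10⁻²⁷)(1.735×10⁵)/((3.204×10⁻¹⁹)(0.0115)) ≈ 0.235 T.

B ≈ 0.235 T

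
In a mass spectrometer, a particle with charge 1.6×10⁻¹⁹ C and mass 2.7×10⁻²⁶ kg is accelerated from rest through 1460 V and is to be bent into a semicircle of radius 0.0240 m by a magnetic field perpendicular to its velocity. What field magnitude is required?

v = √(2|q|V/m) = √(2·1.6×10⁻¹⁹·1460/2.7×10⁻²⁶) ≈ 1.315×10⁵ m/s.
B = mv/(|q|r) = (2.7×10⁻²⁶)(1.315×10⁵)/((1.6×10⁻¹⁹)(0.0240)) ≈ 0.925 T.

B ≈ 0.925 T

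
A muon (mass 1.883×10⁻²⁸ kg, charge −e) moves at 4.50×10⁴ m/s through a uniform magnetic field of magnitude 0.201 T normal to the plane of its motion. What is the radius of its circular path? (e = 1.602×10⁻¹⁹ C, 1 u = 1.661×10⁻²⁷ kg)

r ≈ 2.63×10⁻⁴ m

The magnetic force provides the centripetal force: |q|vB = mv²/r.
r = mv/(|q|B) = (1.883×10⁻²⁸)(4.50×10⁴)/((1.602×10⁻¹⁹)(0.201)) ≈ 2.63×10⁻⁴ m.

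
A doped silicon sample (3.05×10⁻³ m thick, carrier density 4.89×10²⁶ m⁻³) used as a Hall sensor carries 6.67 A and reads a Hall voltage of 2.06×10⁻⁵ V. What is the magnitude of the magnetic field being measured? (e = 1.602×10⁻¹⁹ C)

From V_H = IB/(n e t), B = V_H n e t / I.
B = (2.06×10⁻⁵)(4.89×10²⁶)(1.602×10⁻¹⁹)(3.05×10⁻³)/6.67 ≈ 0.738 T.

B ≈ 0.738 T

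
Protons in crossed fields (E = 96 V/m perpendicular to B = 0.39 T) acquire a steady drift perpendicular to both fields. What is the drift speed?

In crossed fields the guiding centre drifts at v_d = |E×B|/B² = E/B, independent of charge and mass.
v_d = 96/0.39 = 250 m/s.

v_d ≈ 250 m/s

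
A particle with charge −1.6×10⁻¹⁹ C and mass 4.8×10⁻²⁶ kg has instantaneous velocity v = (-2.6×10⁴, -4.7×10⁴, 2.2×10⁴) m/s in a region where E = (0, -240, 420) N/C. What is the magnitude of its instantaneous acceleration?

|a| ≈ 1.61×10⁹ m/s²

Only an electric field acts, so F = qE = (−1.6×10⁻¹⁹ C)·(0, -240, 420) = (0, 3.84×10⁻¹⁷, -6.72×10⁻¹⁷) N.
|a| = |F|/m = 7.740×10⁻¹⁷/4.8×10⁻²⁶ ≈ 1.61×10⁹ m/s².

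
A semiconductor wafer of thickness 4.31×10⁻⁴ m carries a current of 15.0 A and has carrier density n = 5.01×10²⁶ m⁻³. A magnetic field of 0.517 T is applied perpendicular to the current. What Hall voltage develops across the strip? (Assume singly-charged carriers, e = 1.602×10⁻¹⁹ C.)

V_H ≈ 2.24×10⁻⁴ V

V_H = IB/(n e t).
V_H = (15.0)(0.517)/((5.01×10²⁶)(1.602×10⁻¹⁹)(4.31×10⁻⁴)) ≈ 2.24×10⁻⁴ V.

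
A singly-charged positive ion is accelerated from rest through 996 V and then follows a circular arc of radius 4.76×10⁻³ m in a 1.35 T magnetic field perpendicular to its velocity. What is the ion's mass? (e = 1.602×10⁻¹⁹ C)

m ≈ 3.32×10⁻²⁷ kg

Combine |q|V = ½mv² and r = mv/(|q|B): eliminate v to get m = qB²r²/(2V).
m = (1.602×10⁻¹⁹)(1.35)²(4.76×10⁻³)²/(2·996) ≈ 3.32×10⁻²⁷ kg.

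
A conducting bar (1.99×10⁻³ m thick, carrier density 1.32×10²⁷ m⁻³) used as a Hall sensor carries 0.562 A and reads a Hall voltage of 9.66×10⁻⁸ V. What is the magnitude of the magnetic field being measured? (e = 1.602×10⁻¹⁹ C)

From V_H = IB/(n e t), B = V_H n e t / I.
B = (9.66×10⁻⁸)(1.32×10²⁷)(1.602×10⁻¹⁹)(1.99×10⁻³)/0.562 ≈ 0.0723 T.

B ≈ 0.0723 T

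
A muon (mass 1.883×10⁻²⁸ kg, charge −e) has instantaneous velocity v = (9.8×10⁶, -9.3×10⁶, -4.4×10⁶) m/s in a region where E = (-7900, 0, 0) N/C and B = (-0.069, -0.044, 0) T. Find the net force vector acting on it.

v×B = (-1.94×10⁵, 3.04×10⁵, -1.07×10⁶) N/C.
E + v×B = (-2.02×10⁵, 3.04×10⁵, -1.07×10⁶) N/C.
F = q(E + v×B) = (−1.602×10⁻¹⁹ C)·(-2.02×10⁵, 3.04×10⁵, -1.07×10⁶) = (3.23×10⁻¹⁴, -4.86×10⁻¹⁴, 1.72×10⁻¹³) N.

F ≈ (3.23×10⁻¹⁴, -4.86×10⁻¹⁴, 1.72×10⁻¹³) N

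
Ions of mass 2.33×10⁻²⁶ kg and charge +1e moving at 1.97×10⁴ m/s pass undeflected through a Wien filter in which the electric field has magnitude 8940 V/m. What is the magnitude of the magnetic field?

B = 0.454 T

Balance of forces in the selector: qE = qvB ⇒ B = E/v.
B = 8940/1.97×10⁴ = 0.454 T.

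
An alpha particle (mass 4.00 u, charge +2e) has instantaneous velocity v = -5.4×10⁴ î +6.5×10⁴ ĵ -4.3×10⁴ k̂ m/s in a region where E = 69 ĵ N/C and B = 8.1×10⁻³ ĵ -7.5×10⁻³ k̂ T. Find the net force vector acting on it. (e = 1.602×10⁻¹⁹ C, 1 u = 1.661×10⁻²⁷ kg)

F ≈ (-4.46×10⁻¹⁷, -1.08×10⁻¹⁶, -1.40×10⁻¹⁶) N

v×B = (-139, -405, -437) N/C.
E + v×B = (-139, -336, -437) N/C.
F = q(E + v×B) = (3.204×10⁻¹⁹ C)·(-139, -336, -437) = (-4.46×10⁻¹⁷, -1.08×10⁻¹⁶, -1.40×10⁻¹⁶) N.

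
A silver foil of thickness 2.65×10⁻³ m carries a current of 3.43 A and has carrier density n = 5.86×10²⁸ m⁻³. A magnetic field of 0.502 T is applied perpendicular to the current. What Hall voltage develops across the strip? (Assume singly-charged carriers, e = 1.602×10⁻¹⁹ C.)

V_H ≈ 6.92×10⁻⁸ V

V_H = IB/(n e t).
V_H = (3.43)(0.502)/((5.86×10²⁸)(1.602×10⁻¹⁹)(2.65×10⁻³)) ≈ 6.92×10⁻⁸ V.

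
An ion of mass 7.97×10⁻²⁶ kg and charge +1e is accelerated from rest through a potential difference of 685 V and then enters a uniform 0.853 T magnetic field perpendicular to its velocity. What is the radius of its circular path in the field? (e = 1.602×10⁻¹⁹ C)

r ≈ 0.0306 m

Acceleration: |q|V = ½mv² ⇒ v = √(2|q|V/m) = √(2·1.602×10⁻¹⁹·685/7.97×10⁻²⁶) ≈ 5.248×10⁴ m/s.
In the field: r = mv/(|q|B) = (7.97×10⁻²⁶)(5.248×10⁴)/((1.602×10⁻¹⁹)(0.853)) ≈ 0.0306 m.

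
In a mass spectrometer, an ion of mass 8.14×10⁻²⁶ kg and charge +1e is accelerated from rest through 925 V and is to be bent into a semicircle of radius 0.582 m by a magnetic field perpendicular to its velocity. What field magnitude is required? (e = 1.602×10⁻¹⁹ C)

B ≈ 0.0527 T

v = √(2|q|V/m) = √(2·1.602×10⁻¹⁹·925/8.14×10⁻²⁶) ≈ 6.034×10⁴ m/s.
B = mv/(|q|r) = (8.14×10⁻²⁶)(6.034×10⁴)/((1.602×10⁻¹⁹)(0.582)) ≈ 0.0527 T.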